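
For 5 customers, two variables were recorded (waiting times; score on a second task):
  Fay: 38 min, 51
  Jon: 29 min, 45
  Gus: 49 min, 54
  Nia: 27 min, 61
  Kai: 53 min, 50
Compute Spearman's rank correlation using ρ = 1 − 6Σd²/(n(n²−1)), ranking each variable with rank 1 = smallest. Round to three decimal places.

Ranks of variable 1: 3, 2, 4, 1, 5
Ranks of variable 2: 3, 1, 4, 5, 2
d = r₁ − r₂: 0, 1, 0, -4, 3
d²: 0, 1, 0, 16, 9; Σd² = 26
ρ = 1 − 6·26/(5·24) = 1 − 156/120 = -0.300

-0.300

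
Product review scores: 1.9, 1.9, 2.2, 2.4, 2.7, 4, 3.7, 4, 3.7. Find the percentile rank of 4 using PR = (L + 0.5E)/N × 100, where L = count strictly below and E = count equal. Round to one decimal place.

N = 9.
Strictly below 4: 7. Equal to 4: 2.
PR = (7 + 0.5·2)/9 × 100 = 88.9

88.9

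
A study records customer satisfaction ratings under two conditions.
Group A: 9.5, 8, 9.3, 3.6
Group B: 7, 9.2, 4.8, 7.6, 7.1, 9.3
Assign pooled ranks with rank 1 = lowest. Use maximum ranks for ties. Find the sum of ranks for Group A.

26

Sorted (ascending): 3.6, 4.8, 7, 7.1, 7.6, 8, 9.2, 9.3, 9.3, 9.5
The 2 values of 9.3 occupy positions 8–9 → each gets rank 9.
Group A values → pooled ranks: 9.5→10, 8→6, 9.3→9, 3.6→1
Rank sum = 10 + 6 + 9 + 1 = 26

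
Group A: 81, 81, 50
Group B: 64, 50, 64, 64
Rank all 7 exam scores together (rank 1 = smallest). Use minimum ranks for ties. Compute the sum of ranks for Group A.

13

Sorted (ascending): 50, 50, 64, 64, 64, 81, 81
The 2 values of 50 occupy positions 1–2 → each gets rank 1.
The 3 values of 64 occupy positions 3–5 → each gets rank 3.
The 2 values of 81 occupy positions 6–7 → each gets rank 6.
Group A values → pooled ranks: 81→6, 81→6, 50→1
Rank sum = 6 + 6 + 1 = 13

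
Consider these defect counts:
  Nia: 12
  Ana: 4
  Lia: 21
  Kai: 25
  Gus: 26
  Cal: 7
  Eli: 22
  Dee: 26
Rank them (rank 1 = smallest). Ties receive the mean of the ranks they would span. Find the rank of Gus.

7.5

Sorted (ascending): 4, 7, 12, 21, 22, 25, 26, 26
The 2 values of 26 occupy positions 7–8 → average rank (7+8)/2 = 7.5.
Gus has value 26 → rank 7.5.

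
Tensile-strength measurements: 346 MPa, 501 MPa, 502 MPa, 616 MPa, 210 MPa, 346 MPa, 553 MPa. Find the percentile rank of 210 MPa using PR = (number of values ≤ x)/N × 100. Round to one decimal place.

N = 7.
Strictly below 210: 0. Equal to 210: 1.
PR = 1/7 × 100 = 14.3

14.3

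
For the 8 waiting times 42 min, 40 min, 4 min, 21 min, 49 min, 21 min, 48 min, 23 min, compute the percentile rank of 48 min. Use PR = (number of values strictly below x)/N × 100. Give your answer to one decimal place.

N = 8.
Strictly below 48: 6. Equal to 48: 1.
PR = 6/8 × 100 = 75.0

75.0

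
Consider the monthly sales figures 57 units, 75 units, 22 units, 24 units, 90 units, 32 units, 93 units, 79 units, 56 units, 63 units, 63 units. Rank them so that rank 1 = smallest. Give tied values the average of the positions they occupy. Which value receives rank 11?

93

Sorted (ascending): 22, 24, 32, 56, 57, 63, 63, 75, 79, 90, 93
The 2 values of 63 occupy positions 6–7 → average rank (6+7)/2 = 6.5.
Rank 11 → value 93.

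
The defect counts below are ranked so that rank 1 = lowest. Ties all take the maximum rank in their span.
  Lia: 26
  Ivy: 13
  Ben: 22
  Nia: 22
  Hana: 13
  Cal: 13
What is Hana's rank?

3

Sorted (ascending): 13, 13, 13, 22, 22, 26
The 3 values of 13 occupy positions 1–3 → each gets rank 3.
The 2 values of 22 occupy positions 4–5 → each gets rank 5.
Hana has value 13 → rank 3.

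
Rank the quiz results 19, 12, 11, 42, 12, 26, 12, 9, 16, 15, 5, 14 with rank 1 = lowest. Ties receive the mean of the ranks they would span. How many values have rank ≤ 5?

6

Sorted (ascending): 5, 9, 11, 12, 12, 12, 14, 15, 16, 19, 26, 42
The 3 values of 12 occupy positions 4–6 → average rank 5.
Ranks ≤ 5: {1, 2, 3, 5, 5, 5} → 6 values.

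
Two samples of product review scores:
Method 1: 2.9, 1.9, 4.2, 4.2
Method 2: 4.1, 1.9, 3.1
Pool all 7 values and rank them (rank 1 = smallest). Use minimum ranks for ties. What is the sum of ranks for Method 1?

16

Sorted (ascending): 1.9, 1.9, 2.9, 3.1, 4.1, 4.2, 4.2
The 2 values of 1.9 occupy positions 1–2 → each gets rank 1.
The 2 values of 4.2 occupy positions 6–7 → each gets rank 6.
Method 1 values → pooled ranks: 2.9→3, 1.9→1, 4.2→6, 4.2→6
Rank sum = 3 + 1 + 6 + 6 = 16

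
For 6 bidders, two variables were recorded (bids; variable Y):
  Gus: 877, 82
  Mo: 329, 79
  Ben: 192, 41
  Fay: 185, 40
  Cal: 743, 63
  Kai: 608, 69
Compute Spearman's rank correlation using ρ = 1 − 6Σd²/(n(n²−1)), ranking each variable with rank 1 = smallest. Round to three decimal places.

Ranks of variable 1: 6, 3, 2, 1, 5, 4
Ranks of variable 2: 6, 5, 2, 1, 3, 4
d = r₁ − r₂: 0, -2, 0, 0, 2, 0
d²: 0, 4, 0, 0, 4, 0; Σd² = 8
ρ = 1 − 6·8/(6·35) = 1 − 48/210 = 0.771

0.771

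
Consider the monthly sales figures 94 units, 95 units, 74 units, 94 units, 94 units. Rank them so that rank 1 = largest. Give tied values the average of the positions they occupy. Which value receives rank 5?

74

Sorted (descending): 95, 94, 94, 94, 74
The 3 values of 94 occupy positions 2–4 → average rank 3.
Rank 5 → value 74.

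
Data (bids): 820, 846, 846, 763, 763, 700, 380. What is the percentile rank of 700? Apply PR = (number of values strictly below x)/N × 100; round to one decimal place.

14.3

N = 7.
Strictly below 700: 1. Equal to 700: 1.
PR = 1/7 × 100 = 14.3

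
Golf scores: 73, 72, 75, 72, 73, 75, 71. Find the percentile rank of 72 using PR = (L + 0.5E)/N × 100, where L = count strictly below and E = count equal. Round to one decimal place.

N = 7.
Strictly below 72: 1. Equal to 72: 2.
PR = (1 + 0.5·2)/7 × 100 = 28.6

28.6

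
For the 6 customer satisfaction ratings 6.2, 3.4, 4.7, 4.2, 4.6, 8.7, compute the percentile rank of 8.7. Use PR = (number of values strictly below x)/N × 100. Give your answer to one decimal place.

N = 6.
Strictly below 8.7: 5. Equal to 8.7: 1.
PR = 5/6 × 100 = 83.3

83.3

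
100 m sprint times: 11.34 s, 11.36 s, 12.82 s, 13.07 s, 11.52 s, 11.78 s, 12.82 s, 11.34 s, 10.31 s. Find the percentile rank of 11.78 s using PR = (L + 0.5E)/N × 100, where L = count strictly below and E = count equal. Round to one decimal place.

N = 9.
Strictly below 11.78: 5. Equal to 11.78: 1.
PR = (5 + 0.5·1)/9 × 100 = 61.1

61.1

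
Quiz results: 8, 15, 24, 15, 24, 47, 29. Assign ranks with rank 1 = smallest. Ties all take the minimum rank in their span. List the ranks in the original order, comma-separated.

1, 2, 4, 2, 4, 7, 6

Sorted (ascending): 8, 15, 15, 24, 24, 29, 47
The 2 values of 15 occupy positions 2–3 → each gets rank 2.
The 2 values of 24 occupy positions 4–5 → each gets rank 4.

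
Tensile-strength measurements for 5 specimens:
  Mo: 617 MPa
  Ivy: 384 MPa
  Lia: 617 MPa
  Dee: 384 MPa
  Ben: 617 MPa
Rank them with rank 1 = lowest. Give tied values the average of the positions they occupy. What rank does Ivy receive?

Sorted (ascending): 384, 384, 617, 617, 617
The 2 values of 384 occupy positions 1–2 → average rank (1+2)/2 = 1.5.
The 3 values of 617 occupy positions 3–5 → average rank 4.
Ivy has value 384 MPa → rank 1.5.

1.5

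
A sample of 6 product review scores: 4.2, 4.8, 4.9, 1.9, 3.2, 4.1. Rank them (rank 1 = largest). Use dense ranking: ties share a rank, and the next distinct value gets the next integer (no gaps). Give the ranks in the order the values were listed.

3, 2, 1, 6, 5, 4

Sorted (descending): 4.9, 4.8, 4.2, 4.1, 3.2, 1.9
No ties — each value takes its position as its rank.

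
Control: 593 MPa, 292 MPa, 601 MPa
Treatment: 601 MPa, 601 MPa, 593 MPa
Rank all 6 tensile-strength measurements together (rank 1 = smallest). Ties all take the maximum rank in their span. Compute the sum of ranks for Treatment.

15

Sorted (ascending): 292, 593, 593, 601, 601, 601
The 2 values of 593 occupy positions 2–3 → each gets rank 3.
The 3 values of 601 occupy positions 4–6 → each gets rank 6.
Treatment values → pooled ranks: 601→6, 601→6, 593→3
Rank sum = 6 + 6 + 3 = 15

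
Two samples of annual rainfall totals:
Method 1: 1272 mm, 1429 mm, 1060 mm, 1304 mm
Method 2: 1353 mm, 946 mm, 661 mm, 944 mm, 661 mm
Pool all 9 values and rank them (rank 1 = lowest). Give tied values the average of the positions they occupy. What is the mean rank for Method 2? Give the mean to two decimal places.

Sorted (ascending): 661, 661, 944, 946, 1060, 1272, 1304, 1353, 1429
The 2 values of 661 occupy positions 1–2 → average rank (1+2)/2 = 1.5.
Method 2 values → pooled ranks: 1353→8, 946→4, 661→1.5, 944→3, 661→1.5
Mean rank = (8 + 4 + 1.5 + 3 + 1.5) / 5 = 3.60

3.60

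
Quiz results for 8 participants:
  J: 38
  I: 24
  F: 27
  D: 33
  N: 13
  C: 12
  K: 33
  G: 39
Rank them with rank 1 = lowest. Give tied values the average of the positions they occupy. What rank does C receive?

Sorted (ascending): 12, 13, 24, 27, 33, 33, 38, 39
The 2 values of 33 occupy positions 5–6 → average rank (5+6)/2 = 5.5.
C has value 12 → rank 1.

1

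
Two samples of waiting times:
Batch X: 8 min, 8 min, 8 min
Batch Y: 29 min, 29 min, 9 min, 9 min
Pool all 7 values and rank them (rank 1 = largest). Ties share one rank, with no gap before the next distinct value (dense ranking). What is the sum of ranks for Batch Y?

Sorted (descending): 29, 29, 9, 9, 8, 8, 8
The 2 values of 29 share dense rank 1.
The 2 values of 9 share dense rank 2.
The 3 values of 8 share dense rank 3.
Batch Y values → pooled ranks: 29→1, 29→1, 9→2, 9→2
Rank sum = 1 + 1 + 2 + 2 = 6

6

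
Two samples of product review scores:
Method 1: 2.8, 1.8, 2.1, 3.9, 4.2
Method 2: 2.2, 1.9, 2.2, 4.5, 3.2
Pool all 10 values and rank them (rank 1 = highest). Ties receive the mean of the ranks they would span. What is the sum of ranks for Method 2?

27

Sorted (descending): 4.5, 4.2, 3.9, 3.2, 2.8, 2.2, 2.2, 2.1, 1.9, 1.8
The 2 values of 2.2 occupy positions 6–7 → average rank (6+7)/2 = 6.5.
Method 2 values → pooled ranks: 2.2→6.5, 1.9→9, 2.2→6.5, 4.5→1, 3.2→4
Rank sum = 6.5 + 9 + 6.5 + 1 + 4 = 27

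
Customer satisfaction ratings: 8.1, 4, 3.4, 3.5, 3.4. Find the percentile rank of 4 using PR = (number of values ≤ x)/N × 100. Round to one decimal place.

80.0

N = 5.
Strictly below 4: 3. Equal to 4: 1.
PR = 4/5 × 100 = 80.0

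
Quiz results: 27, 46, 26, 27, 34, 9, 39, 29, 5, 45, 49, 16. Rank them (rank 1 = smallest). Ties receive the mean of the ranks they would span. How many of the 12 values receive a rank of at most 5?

4

Sorted (ascending): 5, 9, 16, 26, 27, 27, 29, 34, 39, 45, 46, 49
The 2 values of 27 occupy positions 5–6 → average rank (5+6)/2 = 5.5.
Ranks ≤ 5: {1, 2, 3, 4} → 4 values.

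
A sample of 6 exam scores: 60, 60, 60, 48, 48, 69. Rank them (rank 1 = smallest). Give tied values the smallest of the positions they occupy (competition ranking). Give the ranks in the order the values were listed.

Sorted (ascending): 48, 48, 60, 60, 60, 69
The 2 values of 48 occupy positions 1–2 → each gets rank 1.
The 3 values of 60 occupy positions 3–5 → each gets rank 3.

3, 3, 3, 1, 1, 6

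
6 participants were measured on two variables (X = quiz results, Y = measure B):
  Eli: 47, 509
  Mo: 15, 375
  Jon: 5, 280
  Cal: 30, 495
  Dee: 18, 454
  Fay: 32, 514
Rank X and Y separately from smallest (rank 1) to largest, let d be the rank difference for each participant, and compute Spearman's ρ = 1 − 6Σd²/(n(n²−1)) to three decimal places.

Ranks of variable 1: 6, 2, 1, 4, 3, 5
Ranks of variable 2: 5, 2, 1, 4, 3, 6
d = r₁ − r₂: 1, 0, 0, 0, 0, -1
d²: 1, 0, 0, 0, 0, 1; Σd² = 2
ρ = 1 − 6·2/(6·35) = 1 − 12/210 = 0.943

0.943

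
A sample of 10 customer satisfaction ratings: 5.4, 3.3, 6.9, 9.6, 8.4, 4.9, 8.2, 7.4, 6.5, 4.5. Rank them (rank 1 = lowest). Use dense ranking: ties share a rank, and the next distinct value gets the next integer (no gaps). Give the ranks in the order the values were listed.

4, 1, 6, 10, 9, 3, 8, 7, 5, 2

Sorted (ascending): 3.3, 4.5, 4.9, 5.4, 6.5, 6.9, 7.4, 8.2, 8.4, 9.6
No ties — each value takes its position as its rank.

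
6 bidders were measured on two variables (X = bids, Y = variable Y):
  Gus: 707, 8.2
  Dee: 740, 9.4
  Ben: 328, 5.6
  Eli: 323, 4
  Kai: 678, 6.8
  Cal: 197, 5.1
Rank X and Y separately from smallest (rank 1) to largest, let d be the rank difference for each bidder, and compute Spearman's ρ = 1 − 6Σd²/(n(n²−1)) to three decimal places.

Ranks of variable 1: 5, 6, 3, 2, 4, 1
Ranks of variable 2: 5, 6, 3, 1, 4, 2
d = r₁ − r₂: 0, 0, 0, 1, 0, -1
d²: 0, 0, 0, 1, 0, 1; Σd² = 2
ρ = 1 − 6·2/(6·35) = 1 − 12/210 = 0.943

0.943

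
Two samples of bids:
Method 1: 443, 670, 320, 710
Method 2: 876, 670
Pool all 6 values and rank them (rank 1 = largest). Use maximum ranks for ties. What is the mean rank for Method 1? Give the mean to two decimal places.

4.25

Sorted (descending): 876, 710, 670, 670, 443, 320
The 2 values of 670 occupy positions 3–4 → each gets rank 4.
Method 1 values → pooled ranks: 443→5, 670→4, 320→6, 710→2
Mean rank = (5 + 4 + 6 + 2) / 4 = 4.25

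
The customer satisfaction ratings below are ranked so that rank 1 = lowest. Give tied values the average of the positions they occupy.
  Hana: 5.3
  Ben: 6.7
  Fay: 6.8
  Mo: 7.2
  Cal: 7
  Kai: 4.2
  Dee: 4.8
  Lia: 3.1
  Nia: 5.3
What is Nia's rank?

4.5

Sorted (ascending): 3.1, 4.2, 4.8, 5.3, 5.3, 6.7, 6.8, 7, 7.2
The 2 values of 5.3 occupy positions 4–5 → average rank (4+5)/2 = 4.5.
Nia has value 5.3 → rank 4.5.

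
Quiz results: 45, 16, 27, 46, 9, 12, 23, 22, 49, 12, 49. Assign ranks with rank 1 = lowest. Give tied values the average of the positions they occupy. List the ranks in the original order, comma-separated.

8, 4, 7, 9, 1, 2.5, 6, 5, 10.5, 2.5, 10.5

Sorted (ascending): 9, 12, 12, 16, 22, 23, 27, 45, 46, 49, 49
The 2 values of 12 occupy positions 2–3 → average rank (2+3)/2 = 2.5.
The 2 values of 49 occupy positions 10–11 → average rank (10+11)/2 = 10.5.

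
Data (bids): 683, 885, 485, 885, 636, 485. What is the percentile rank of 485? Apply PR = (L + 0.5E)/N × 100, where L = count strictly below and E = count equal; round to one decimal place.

16.7

N = 6.
Strictly below 485: 0. Equal to 485: 2.
PR = (0 + 0.5·2)/6 × 100 = 16.7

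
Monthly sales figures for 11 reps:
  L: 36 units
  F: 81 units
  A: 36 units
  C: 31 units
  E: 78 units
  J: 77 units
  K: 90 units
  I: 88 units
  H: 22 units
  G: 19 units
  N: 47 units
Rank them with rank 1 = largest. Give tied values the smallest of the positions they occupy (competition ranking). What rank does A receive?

Sorted (descending): 90, 88, 81, 78, 77, 47, 36, 36, 31, 22, 19
The 2 values of 36 occupy positions 7–8 → each gets rank 7.
A has value 36 units → rank 7.

7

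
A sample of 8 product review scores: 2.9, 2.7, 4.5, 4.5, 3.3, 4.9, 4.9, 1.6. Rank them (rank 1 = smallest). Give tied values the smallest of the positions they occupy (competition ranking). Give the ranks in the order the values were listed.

Sorted (ascending): 1.6, 2.7, 2.9, 3.3, 4.5, 4.5, 4.9, 4.9
The 2 values of 4.5 occupy positions 5–6 → each gets rank 5.
The 2 values of 4.9 occupy positions 7–8 → each gets rank 7.

3, 2, 5, 5, 4, 7, 7, 1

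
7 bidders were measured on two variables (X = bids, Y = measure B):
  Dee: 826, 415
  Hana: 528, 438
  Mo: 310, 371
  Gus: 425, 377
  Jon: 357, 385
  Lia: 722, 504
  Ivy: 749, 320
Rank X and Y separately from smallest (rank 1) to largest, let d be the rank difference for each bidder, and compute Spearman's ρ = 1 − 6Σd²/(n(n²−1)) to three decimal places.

Ranks of variable 1: 7, 4, 1, 3, 2, 5, 6
Ranks of variable 2: 5, 6, 2, 3, 4, 7, 1
d = r₁ − r₂: 2, -2, -1, 0, -2, -2, 5
d²: 4, 4, 1, 0, 4, 4, 25; Σd² = 42
ρ = 1 − 6·42/(7·48) = 1 − 252/336 = 0.250

0.250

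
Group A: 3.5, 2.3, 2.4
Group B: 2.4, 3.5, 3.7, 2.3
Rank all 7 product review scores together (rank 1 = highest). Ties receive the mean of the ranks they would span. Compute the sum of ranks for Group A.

Sorted (descending): 3.7, 3.5, 3.5, 2.4, 2.4, 2.3, 2.3
The 2 values of 3.5 occupy positions 2–3 → average rank (2+3)/2 = 2.5.
The 2 values of 2.4 occupy positions 4–5 → average rank (4+5)/2 = 4.5.
The 2 values of 2.3 occupy positions 6–7 → average rank (6+7)/2 = 6.5.
Group A values → pooled ranks: 3.5→2.5, 2.3→6.5, 2.4→4.5
Rank sum = 2.5 + 6.5 + 4.5 = 13.5

13.5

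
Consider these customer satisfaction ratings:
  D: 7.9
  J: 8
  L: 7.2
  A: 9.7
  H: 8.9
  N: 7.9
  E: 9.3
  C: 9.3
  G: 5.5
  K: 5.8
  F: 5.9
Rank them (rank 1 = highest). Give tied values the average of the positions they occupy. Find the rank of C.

Sorted (descending): 9.7, 9.3, 9.3, 8.9, 8, 7.9, 7.9, 7.2, 5.9, 5.8, 5.5
The 2 values of 9.3 occupy positions 2–3 → average rank (2+3)/2 = 2.5.
The 2 values of 7.9 occupy positions 6–7 → average rank (6+7)/2 = 6.5.
C has value 9.3 → rank 2.5.

2.5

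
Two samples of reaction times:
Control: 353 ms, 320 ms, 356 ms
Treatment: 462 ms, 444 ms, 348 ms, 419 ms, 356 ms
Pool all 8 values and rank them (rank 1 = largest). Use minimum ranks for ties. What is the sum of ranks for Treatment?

Sorted (descending): 462, 444, 419, 356, 356, 353, 348, 320
The 2 values of 356 occupy positions 4–5 → each gets rank 4.
Treatment values → pooled ranks: 462→1, 444→2, 348→7, 419→3, 356→4
Rank sum = 1 + 2 + 7 + 3 + 4 = 17

17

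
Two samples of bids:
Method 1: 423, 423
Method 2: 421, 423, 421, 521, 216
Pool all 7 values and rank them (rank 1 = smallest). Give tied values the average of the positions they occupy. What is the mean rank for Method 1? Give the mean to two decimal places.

Sorted (ascending): 216, 421, 421, 423, 423, 423, 521
The 2 values of 421 occupy positions 2–3 → average rank (2+3)/2 = 2.5.
The 3 values of 423 occupy positions 4–6 → average rank 5.
Method 1 values → pooled ranks: 423→5, 423→5
Mean rank = (5 + 5) / 2 = 5.00

5.00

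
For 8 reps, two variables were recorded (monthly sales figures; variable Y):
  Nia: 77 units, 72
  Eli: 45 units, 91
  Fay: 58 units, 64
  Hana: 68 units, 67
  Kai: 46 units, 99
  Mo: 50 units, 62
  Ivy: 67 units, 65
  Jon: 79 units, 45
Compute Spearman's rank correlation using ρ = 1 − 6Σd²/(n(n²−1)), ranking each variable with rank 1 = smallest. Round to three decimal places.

Ranks of variable 1: 7, 1, 4, 6, 2, 3, 5, 8
Ranks of variable 2: 6, 7, 3, 5, 8, 2, 4, 1
d = r₁ − r₂: 1, -6, 1, 1, -6, 1, 1, 7
d²: 1, 36, 1, 1, 36, 1, 1, 49; Σd² = 126
ρ = 1 − 6·126/(8·63) = 1 − 756/504 = -0.500

-0.500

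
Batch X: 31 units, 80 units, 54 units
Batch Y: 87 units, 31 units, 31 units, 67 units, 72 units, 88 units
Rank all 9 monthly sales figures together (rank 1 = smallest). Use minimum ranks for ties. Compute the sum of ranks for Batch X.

Sorted (ascending): 31, 31, 31, 54, 67, 72, 80, 87, 88
The 3 values of 31 occupy positions 1–3 → each gets rank 1.
Batch X values → pooled ranks: 31→1, 80→7, 54→4
Rank sum = 1 + 7 + 4 = 12

12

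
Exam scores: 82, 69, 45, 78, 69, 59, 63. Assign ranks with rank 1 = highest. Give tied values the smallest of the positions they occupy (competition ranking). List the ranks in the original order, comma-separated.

1, 3, 7, 2, 3, 6, 5

Sorted (descending): 82, 78, 69, 69, 63, 59, 45
The 2 values of 69 occupy positions 3–4 → each gets rank 3.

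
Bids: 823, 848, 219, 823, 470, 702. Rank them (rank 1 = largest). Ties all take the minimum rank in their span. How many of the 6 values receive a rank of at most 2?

Sorted (descending): 848, 823, 823, 702, 470, 219
The 2 values of 823 occupy positions 2–3 → each gets rank 2.
Ranks ≤ 2: {1, 2, 2} → 3 values.

3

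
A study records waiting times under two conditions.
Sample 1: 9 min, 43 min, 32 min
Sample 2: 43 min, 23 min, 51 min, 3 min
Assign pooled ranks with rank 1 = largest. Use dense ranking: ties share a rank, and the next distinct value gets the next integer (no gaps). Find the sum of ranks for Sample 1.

10

Sorted (descending): 51, 43, 43, 32, 23, 9, 3
The 2 values of 43 share dense rank 2.
Remaining distinct values take the next consecutive integers.
Sample 1 values → pooled ranks: 9→5, 43→2, 32→3
Rank sum = 5 + 2 + 3 = 10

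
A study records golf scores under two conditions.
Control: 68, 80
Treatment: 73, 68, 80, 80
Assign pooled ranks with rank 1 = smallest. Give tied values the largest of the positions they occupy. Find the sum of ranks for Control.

Sorted (ascending): 68, 68, 73, 80, 80, 80
The 2 values of 68 occupy positions 1–2 → each gets rank 2.
The 3 values of 80 occupy positions 4–6 → each gets rank 6.
Control values → pooled ranks: 68→2, 80→6
Rank sum = 2 + 6 = 8

8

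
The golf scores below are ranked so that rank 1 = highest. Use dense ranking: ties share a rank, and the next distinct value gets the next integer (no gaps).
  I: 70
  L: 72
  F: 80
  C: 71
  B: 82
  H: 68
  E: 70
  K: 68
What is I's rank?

5

Sorted (descending): 82, 80, 72, 71, 70, 70, 68, 68
The 2 values of 70 share dense rank 5.
The 2 values of 68 share dense rank 6.
Remaining distinct values take the next consecutive integers.
I has value 70 → rank 5.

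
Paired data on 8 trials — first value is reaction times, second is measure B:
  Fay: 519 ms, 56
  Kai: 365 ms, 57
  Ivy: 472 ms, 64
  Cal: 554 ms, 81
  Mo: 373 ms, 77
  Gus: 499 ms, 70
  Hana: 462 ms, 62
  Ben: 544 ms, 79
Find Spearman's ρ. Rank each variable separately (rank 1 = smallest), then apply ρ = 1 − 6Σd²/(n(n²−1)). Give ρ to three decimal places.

Ranks of variable 1: 6, 1, 4, 8, 2, 5, 3, 7
Ranks of variable 2: 1, 2, 4, 8, 6, 5, 3, 7
d = r₁ − r₂: 5, -1, 0, 0, -4, 0, 0, 0
d²: 25, 1, 0, 0, 16, 0, 0, 0; Σd² = 42
ρ = 1 − 6·42/(8·63) = 1 − 252/504 = 0.500

0.500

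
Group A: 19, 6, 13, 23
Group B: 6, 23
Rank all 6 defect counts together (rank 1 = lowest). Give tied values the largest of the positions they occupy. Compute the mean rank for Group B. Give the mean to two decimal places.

4.00

Sorted (ascending): 6, 6, 13, 19, 23, 23
The 2 values of 6 occupy positions 1–2 → each gets rank 2.
The 2 values of 23 occupy positions 5–6 → each gets rank 6.
Group B values → pooled ranks: 6→2, 23→6
Mean rank = (2 + 6) / 2 = 4.00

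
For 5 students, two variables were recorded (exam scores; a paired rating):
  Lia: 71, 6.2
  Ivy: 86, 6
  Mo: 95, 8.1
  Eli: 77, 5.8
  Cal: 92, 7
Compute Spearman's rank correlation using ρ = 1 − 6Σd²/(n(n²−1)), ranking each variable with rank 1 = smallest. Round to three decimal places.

Ranks of variable 1: 1, 3, 5, 2, 4
Ranks of variable 2: 3, 2, 5, 1, 4
d = r₁ − r₂: -2, 1, 0, 1, 0
d²: 4, 1, 0, 1, 0; Σd² = 6
ρ = 1 − 6·6/(5·24) = 1 − 36/120 = 0.700

0.700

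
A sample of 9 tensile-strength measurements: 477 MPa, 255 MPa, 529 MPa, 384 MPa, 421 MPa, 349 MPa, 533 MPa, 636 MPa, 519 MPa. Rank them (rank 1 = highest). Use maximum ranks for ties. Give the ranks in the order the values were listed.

5, 9, 3, 7, 6, 8, 2, 1, 4

Sorted (descending): 636, 533, 529, 519, 477, 421, 384, 349, 255
No ties — each value takes its position as its rank.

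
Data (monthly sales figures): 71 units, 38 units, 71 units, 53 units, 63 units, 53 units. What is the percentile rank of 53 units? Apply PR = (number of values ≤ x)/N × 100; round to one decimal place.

N = 6.
Strictly below 53: 1. Equal to 53: 2.
PR = 3/6 × 100 = 50.0

50.0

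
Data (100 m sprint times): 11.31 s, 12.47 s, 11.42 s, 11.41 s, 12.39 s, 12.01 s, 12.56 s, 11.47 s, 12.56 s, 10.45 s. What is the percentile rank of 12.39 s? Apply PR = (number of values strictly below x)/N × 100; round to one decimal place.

60.0

N = 10.
Strictly below 12.39: 6. Equal to 12.39: 1.
PR = 6/10 × 100 = 60.0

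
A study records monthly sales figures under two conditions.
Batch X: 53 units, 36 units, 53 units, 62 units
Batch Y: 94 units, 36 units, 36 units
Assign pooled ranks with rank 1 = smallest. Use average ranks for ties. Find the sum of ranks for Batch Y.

11

Sorted (ascending): 36, 36, 36, 53, 53, 62, 94
The 3 values of 36 occupy positions 1–3 → average rank 2.
The 2 values of 53 occupy positions 4–5 → average rank (4+5)/2 = 4.5.
Batch Y values → pooled ranks: 94→7, 36→2, 36→2
Rank sum = 7 + 2 + 2 = 11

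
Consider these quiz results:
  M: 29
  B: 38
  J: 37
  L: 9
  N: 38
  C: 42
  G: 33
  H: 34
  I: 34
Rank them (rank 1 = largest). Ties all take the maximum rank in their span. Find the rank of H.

6

Sorted (descending): 42, 38, 38, 37, 34, 34, 33, 29, 9
The 2 values of 38 occupy positions 2–3 → each gets rank 3.
The 2 values of 34 occupy positions 5–6 → each gets rank 6.
H has value 34 → rank 6.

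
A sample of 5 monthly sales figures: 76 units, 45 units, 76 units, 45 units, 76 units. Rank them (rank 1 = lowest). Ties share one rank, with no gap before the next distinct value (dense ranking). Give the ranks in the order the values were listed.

2, 1, 2, 1, 2

Sorted (ascending): 45, 45, 76, 76, 76
The 2 values of 45 share dense rank 1.
The 3 values of 76 share dense rank 2.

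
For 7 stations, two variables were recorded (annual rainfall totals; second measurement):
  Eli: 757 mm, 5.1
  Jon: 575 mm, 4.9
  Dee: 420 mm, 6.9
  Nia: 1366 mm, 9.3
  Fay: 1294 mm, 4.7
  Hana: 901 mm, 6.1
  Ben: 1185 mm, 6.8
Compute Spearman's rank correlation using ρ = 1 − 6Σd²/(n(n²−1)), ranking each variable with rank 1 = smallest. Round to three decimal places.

0.107

Ranks of variable 1: 3, 2, 1, 7, 6, 4, 5
Ranks of variable 2: 3, 2, 6, 7, 1, 4, 5
d = r₁ − r₂: 0, 0, -5, 0, 5, 0, 0
d²: 0, 0, 25, 0, 25, 0, 0; Σd² = 50
ρ = 1 − 6·50/(7·48) = 1 − 300/336 = 0.107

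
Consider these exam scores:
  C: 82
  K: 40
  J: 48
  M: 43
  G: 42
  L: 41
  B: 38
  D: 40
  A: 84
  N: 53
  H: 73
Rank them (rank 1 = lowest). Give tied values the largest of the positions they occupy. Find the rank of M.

Sorted (ascending): 38, 40, 40, 41, 42, 43, 48, 53, 73, 82, 84
The 2 values of 40 occupy positions 2–3 → each gets rank 3.
M has value 43 → rank 6.

6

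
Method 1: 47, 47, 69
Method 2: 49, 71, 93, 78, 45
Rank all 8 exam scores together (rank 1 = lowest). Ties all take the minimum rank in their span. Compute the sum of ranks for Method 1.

Sorted (ascending): 45, 47, 47, 49, 69, 71, 78, 93
The 2 values of 47 occupy positions 2–3 → each gets rank 2.
Method 1 values → pooled ranks: 47→2, 47→2, 69→5
Rank sum = 2 + 2 + 5 = 9

9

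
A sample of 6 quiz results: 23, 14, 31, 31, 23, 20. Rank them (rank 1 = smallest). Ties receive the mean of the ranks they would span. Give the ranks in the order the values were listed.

Sorted (ascending): 14, 20, 23, 23, 31, 31
The 2 values of 23 occupy positions 3–4 → average rank (3+4)/2 = 3.5.
The 2 values of 31 occupy positions 5–6 → average rank (5+6)/2 = 5.5.

3.5, 1, 5.5, 5.5, 3.5, 2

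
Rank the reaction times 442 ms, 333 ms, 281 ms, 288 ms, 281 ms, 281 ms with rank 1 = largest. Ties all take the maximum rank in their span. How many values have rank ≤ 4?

3

Sorted (descending): 442, 333, 288, 281, 281, 281
The 3 values of 281 occupy positions 4–6 → each gets rank 6.
Ranks ≤ 4: {1, 2, 3} → 3 values.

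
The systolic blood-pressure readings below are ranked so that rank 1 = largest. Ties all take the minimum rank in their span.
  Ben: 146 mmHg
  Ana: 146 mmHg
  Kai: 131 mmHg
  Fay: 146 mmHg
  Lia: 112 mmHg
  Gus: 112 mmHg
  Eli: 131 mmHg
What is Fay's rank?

1

Sorted (descending): 146, 146, 146, 131, 131, 112, 112
The 3 values of 146 occupy positions 1–3 → each gets rank 1.
The 2 values of 131 occupy positions 4–5 → each gets rank 4.
The 2 values of 112 occupy positions 6–7 → each gets rank 6.
Fay has value 146 mmHg → rank 1.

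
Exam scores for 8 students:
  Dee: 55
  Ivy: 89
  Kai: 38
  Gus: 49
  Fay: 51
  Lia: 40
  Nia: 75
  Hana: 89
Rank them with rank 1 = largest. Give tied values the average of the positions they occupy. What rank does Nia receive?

3

Sorted (descending): 89, 89, 75, 55, 51, 49, 40, 38
The 2 values of 89 occupy positions 1–2 → average rank (1+2)/2 = 1.5.
Nia has value 75 → rank 3.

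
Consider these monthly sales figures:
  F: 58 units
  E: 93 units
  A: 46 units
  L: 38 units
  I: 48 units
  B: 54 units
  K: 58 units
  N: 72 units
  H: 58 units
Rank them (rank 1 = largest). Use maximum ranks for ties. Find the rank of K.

5

Sorted (descending): 93, 72, 58, 58, 58, 54, 48, 46, 38
The 3 values of 58 occupy positions 3–5 → each gets rank 5.
K has value 58 units → rank 5.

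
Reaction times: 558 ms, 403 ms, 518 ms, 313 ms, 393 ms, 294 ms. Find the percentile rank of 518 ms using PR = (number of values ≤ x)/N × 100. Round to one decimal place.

N = 6.
Strictly below 518: 4. Equal to 518: 1.
PR = 5/6 × 100 = 83.3

83.3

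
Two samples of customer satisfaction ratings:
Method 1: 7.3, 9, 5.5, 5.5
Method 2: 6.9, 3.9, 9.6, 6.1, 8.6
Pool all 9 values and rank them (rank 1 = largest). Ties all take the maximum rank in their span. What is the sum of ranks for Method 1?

22

Sorted (descending): 9.6, 9, 8.6, 7.3, 6.9, 6.1, 5.5, 5.5, 3.9
The 2 values of 5.5 occupy positions 7–8 → each gets rank 8.
Method 1 values → pooled ranks: 7.3→4, 9→2, 5.5→8, 5.5→8
Rank sum = 4 + 2 + 8 + 8 = 22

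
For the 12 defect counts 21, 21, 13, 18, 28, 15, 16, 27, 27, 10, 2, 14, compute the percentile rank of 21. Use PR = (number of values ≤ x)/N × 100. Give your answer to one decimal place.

N = 12.
Strictly below 21: 7. Equal to 21: 2.
PR = 9/12 × 100 = 75.0

75.0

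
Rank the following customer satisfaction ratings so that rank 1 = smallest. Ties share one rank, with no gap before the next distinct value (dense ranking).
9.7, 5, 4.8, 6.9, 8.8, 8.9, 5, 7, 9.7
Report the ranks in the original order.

Sorted (ascending): 4.8, 5, 5, 6.9, 7, 8.8, 8.9, 9.7, 9.7
The 2 values of 5 share dense rank 2.
The 2 values of 9.7 share dense rank 7.
Remaining distinct values take the next consecutive integers.

7, 2, 1, 3, 5, 6, 2, 4, 7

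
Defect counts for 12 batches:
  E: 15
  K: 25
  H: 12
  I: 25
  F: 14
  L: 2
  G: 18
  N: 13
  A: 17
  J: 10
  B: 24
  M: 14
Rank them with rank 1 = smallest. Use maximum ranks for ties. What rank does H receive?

Sorted (ascending): 2, 10, 12, 13, 14, 14, 15, 17, 18, 24, 25, 25
The 2 values of 14 occupy positions 5–6 → each gets rank 6.
The 2 values of 25 occupy positions 11–12 → each gets rank 12.
H has value 12 → rank 3.

3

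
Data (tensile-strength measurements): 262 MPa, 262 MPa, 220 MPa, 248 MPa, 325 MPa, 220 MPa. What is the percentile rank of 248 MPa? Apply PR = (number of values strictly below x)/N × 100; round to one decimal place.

N = 6.
Strictly below 248: 2. Equal to 248: 1.
PR = 2/6 × 100 = 33.3

33.3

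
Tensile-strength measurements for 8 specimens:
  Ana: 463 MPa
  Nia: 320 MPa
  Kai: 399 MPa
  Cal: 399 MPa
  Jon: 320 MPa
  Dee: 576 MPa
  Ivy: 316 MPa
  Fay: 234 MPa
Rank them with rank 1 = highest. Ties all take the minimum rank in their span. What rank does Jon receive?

Sorted (descending): 576, 463, 399, 399, 320, 320, 316, 234
The 2 values of 399 occupy positions 3–4 → each gets rank 3.
The 2 values of 320 occupy positions 5–6 → each gets rank 5.
Jon has value 320 MPa → rank 5.

5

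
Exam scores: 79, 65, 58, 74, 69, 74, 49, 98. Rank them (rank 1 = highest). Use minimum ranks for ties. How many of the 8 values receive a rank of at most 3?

4

Sorted (descending): 98, 79, 74, 74, 69, 65, 58, 49
The 2 values of 74 occupy positions 3–4 → each gets rank 3.
Ranks ≤ 3: {1, 2, 3, 3} → 4 values.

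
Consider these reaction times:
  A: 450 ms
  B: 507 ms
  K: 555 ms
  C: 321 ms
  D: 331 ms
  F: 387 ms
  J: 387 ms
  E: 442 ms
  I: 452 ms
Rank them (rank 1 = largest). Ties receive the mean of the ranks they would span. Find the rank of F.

6.5

Sorted (descending): 555, 507, 452, 450, 442, 387, 387, 331, 321
The 2 values of 387 occupy positions 6–7 → average rank (6+7)/2 = 6.5.
F has value 387 ms → rank 6.5.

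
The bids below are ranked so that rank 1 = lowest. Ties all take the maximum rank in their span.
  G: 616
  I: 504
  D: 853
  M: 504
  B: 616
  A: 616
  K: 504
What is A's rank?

6

Sorted (ascending): 504, 504, 504, 616, 616, 616, 853
The 3 values of 504 occupy positions 1–3 → each gets rank 3.
The 3 values of 616 occupy positions 4–6 → each gets rank 6.
A has value 616 → rank 6.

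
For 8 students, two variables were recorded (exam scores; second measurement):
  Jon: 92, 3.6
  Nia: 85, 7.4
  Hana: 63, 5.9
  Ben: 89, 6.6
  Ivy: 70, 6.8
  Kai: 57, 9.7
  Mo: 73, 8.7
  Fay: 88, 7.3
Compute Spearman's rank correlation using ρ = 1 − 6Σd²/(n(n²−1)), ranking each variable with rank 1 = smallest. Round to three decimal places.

Ranks of variable 1: 8, 5, 2, 7, 3, 1, 4, 6
Ranks of variable 2: 1, 6, 2, 3, 4, 8, 7, 5
d = r₁ − r₂: 7, -1, 0, 4, -1, -7, -3, 1
d²: 49, 1, 0, 16, 1, 49, 9, 1; Σd² = 126
ρ = 1 − 6·126/(8·63) = 1 − 756/504 = -0.500

-0.500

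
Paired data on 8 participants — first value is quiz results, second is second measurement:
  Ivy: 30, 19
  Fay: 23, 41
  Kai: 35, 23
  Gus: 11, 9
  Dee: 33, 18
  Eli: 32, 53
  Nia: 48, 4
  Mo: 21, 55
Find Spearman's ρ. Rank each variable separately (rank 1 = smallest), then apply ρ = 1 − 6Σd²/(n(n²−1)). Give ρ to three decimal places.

-0.333

Ranks of variable 1: 4, 3, 7, 1, 6, 5, 8, 2
Ranks of variable 2: 4, 6, 5, 2, 3, 7, 1, 8
d = r₁ − r₂: 0, -3, 2, -1, 3, -2, 7, -6
d²: 0, 9, 4, 1, 9, 4, 49, 36; Σd² = 112
ρ = 1 − 6·112/(8·63) = 1 − 672/504 = -0.333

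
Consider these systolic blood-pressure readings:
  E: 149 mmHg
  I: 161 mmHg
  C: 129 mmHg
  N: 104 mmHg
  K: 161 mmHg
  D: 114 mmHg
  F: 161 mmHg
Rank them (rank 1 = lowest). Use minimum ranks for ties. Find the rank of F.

Sorted (ascending): 104, 114, 129, 149, 161, 161, 161
The 3 values of 161 occupy positions 5–7 → each gets rank 5.
F has value 161 mmHg → rank 5.

5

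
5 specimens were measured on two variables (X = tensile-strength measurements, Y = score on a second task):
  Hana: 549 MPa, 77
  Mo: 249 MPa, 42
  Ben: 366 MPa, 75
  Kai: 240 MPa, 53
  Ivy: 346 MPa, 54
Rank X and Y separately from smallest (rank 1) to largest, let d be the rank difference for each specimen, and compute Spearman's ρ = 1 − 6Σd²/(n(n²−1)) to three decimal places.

0.900

Ranks of variable 1: 5, 2, 4, 1, 3
Ranks of variable 2: 5, 1, 4, 2, 3
d = r₁ − r₂: 0, 1, 0, -1, 0
d²: 0, 1, 0, 1, 0; Σd² = 2
ρ = 1 − 6·2/(5·24) = 1 − 12/120 = 0.900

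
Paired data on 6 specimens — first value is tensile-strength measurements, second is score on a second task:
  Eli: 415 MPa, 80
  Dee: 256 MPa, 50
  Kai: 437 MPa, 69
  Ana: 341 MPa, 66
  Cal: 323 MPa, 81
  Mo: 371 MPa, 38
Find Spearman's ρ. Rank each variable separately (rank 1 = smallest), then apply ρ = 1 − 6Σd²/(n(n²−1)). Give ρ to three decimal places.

Ranks of variable 1: 5, 1, 6, 3, 2, 4
Ranks of variable 2: 5, 2, 4, 3, 6, 1
d = r₁ − r₂: 0, -1, 2, 0, -4, 3
d²: 0, 1, 4, 0, 16, 9; Σd² = 30
ρ = 1 − 6·30/(6·35) = 1 − 180/210 = 0.143

0.143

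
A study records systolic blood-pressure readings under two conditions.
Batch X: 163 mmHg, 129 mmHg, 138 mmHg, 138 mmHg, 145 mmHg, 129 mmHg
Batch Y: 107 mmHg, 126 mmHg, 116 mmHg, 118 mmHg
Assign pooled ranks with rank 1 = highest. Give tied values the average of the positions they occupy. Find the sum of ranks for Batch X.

Sorted (descending): 163, 145, 138, 138, 129, 129, 126, 118, 116, 107
The 2 values of 138 occupy positions 3–4 → average rank (3+4)/2 = 3.5.
The 2 values of 129 occupy positions 5–6 → average rank (5+6)/2 = 5.5.
Batch X values → pooled ranks: 163→1, 129→5.5, 138→3.5, 138→3.5, 145→2, 129→5.5
Rank sum = 1 + 5.5 + 3.5 + 3.5 + 2 + 5.5 = 21

21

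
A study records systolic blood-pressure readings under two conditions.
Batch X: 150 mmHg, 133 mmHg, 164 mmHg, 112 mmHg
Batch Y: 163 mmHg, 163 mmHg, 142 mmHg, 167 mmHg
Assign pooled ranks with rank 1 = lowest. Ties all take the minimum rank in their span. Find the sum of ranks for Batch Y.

Sorted (ascending): 112, 133, 142, 150, 163, 163, 164, 167
The 2 values of 163 occupy positions 5–6 → each gets rank 5.
Batch Y values → pooled ranks: 163→5, 163→5, 142→3, 167→8
Rank sum = 5 + 5 + 3 + 8 = 21

21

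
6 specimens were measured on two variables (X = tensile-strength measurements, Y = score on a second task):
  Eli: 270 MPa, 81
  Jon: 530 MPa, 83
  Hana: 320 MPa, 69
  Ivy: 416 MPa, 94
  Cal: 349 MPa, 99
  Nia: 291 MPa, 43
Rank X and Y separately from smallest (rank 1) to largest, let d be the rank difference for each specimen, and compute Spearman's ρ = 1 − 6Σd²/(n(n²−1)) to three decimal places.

Ranks of variable 1: 1, 6, 3, 5, 4, 2
Ranks of variable 2: 3, 4, 2, 5, 6, 1
d = r₁ − r₂: -2, 2, 1, 0, -2, 1
d²: 4, 4, 1, 0, 4, 1; Σd² = 14
ρ = 1 − 6·14/(6·35) = 1 − 84/210 = 0.600

0.600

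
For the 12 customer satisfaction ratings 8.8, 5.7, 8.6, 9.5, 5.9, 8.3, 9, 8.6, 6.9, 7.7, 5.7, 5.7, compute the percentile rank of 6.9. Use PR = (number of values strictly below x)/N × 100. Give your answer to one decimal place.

N = 12.
Strictly below 6.9: 4. Equal to 6.9: 1.
PR = 4/12 × 100 = 33.3

33.3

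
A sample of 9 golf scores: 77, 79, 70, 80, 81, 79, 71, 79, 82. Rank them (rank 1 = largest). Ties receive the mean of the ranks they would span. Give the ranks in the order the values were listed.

7, 5, 9, 3, 2, 5, 8, 5, 1

Sorted (descending): 82, 81, 80, 79, 79, 79, 77, 71, 70
The 3 values of 79 occupy positions 4–6 → average rank 5.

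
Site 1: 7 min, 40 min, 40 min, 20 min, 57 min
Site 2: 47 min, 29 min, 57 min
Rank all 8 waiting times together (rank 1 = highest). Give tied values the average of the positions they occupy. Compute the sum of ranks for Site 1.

Sorted (descending): 57, 57, 47, 40, 40, 29, 20, 7
The 2 values of 57 occupy positions 1–2 → average rank (1+2)/2 = 1.5.
The 2 values of 40 occupy positions 4–5 → average rank (4+5)/2 = 4.5.
Site 1 values → pooled ranks: 7→8, 40→4.5, 40→4.5, 20→7, 57→1.5
Rank sum = 8 + 4.5 + 4.5 + 7 + 1.5 = 25.5

25.5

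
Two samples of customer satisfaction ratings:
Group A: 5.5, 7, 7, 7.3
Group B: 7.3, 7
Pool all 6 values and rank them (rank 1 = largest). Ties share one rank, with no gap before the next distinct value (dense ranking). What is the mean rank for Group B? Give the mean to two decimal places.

1.50

Sorted (descending): 7.3, 7.3, 7, 7, 7, 5.5
The 2 values of 7.3 share dense rank 1.
The 3 values of 7 share dense rank 2.
Remaining distinct values take the next consecutive integers.
Group B values → pooled ranks: 7.3→1, 7→2
Mean rank = (1 + 2) / 2 = 1.50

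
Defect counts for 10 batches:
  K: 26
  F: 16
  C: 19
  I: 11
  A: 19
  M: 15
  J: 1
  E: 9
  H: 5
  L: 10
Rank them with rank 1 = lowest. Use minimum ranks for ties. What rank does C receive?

Sorted (ascending): 1, 5, 9, 10, 11, 15, 16, 19, 19, 26
The 2 values of 19 occupy positions 8–9 → each gets rank 8.
C has value 19 → rank 8.

8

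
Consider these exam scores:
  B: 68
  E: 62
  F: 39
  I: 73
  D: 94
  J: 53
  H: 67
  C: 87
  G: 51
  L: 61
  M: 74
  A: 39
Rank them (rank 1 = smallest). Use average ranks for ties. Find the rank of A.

1.5

Sorted (ascending): 39, 39, 51, 53, 61, 62, 67, 68, 73, 74, 87, 94
The 2 values of 39 occupy positions 1–2 → average rank (1+2)/2 = 1.5.
A has value 39 → rank 1.5.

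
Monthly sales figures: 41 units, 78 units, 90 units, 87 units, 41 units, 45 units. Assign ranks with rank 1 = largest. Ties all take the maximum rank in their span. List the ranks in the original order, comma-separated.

6, 3, 1, 2, 6, 4

Sorted (descending): 90, 87, 78, 45, 41, 41
The 2 values of 41 occupy positions 5–6 → each gets rank 6.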